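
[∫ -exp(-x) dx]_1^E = -exp(-1) + exp(-E)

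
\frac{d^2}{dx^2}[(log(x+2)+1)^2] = -2*log(x + 2)/(x^2 + 4*x + 4)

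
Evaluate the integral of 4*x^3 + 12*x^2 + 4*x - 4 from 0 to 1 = 3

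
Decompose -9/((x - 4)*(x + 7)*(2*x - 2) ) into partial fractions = -9/(176*(x + 7)) + 3/(16*(x - 1)) - 3/(22*(x - 4))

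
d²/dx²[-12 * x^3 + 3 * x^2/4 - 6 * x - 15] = 3/2 - 72*x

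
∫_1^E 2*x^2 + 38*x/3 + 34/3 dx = -85/3 + (1 + (1 + E)^2)*(2*E/3 + 5)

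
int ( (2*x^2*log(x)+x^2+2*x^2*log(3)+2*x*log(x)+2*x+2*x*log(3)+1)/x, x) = (x + 1)^2*log(3*x) + C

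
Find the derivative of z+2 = 1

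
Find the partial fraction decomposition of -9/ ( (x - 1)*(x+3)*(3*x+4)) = 81/(35*(3*x + 4)) - 9/(20*(x + 3)) - 9/(28*(x - 1))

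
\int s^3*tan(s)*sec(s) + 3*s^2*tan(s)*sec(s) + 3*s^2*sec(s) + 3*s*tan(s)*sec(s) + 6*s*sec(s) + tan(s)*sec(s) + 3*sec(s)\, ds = (s + 1)^3*sec(s) + C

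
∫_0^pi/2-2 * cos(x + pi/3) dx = -1 + sqrt(3)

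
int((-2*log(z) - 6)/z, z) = (-log(z) - 6)*log(z) + C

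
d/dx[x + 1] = 1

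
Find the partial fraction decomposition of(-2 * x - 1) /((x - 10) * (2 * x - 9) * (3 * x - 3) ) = 40/(231*(2*x - 9)) - 1/(63*(x - 1)) - 7/(99*(x - 10))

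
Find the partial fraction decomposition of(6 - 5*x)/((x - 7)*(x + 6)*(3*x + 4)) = -57/(175*(3*x + 4)) + 18/(91*(x + 6)) - 29/(325*(x - 7))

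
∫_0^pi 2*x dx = pi^2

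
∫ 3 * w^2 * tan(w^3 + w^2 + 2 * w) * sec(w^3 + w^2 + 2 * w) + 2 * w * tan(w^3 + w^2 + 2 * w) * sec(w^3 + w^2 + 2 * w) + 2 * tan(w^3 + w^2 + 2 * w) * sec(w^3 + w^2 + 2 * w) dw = sec(w*(w^2 + w + 2)) + C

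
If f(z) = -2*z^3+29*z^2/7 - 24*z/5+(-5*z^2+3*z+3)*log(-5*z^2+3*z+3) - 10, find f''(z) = (-420*z^3 - 350*z^2*log(-5*z^2 + 3*z + 3) - 508*z^2 + 210*z*log(-5*z^2 + 3*z + 3) + 708*z + 210*log(-5*z^2 + 3*z + 3) - 27)/(35*z^2 - 21*z - 21)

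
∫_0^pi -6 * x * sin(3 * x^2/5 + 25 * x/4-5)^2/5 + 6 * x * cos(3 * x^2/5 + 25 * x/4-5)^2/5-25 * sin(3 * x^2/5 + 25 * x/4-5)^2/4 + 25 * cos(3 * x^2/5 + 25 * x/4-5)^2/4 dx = sin(10)/2 + cos(10 - 6*pi^2/5)/2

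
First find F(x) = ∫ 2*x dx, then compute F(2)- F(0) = 4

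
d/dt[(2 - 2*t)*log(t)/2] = (-t*log(t) - t + 1)/t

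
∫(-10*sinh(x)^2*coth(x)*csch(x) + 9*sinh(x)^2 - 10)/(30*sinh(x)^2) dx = 3*x/10 + 1/(3*tanh(x)) + 1/(3*sinh(x)) + C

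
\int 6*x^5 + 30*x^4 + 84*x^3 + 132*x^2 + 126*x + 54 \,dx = x^6 + 6*x^5 + 21*x^4 + 44*x^3 + 63*x^2 + 54*x + C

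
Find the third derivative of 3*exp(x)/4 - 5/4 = 3*exp(x)/4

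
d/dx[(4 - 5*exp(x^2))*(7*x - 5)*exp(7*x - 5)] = -70*x^2*exp(x^2 + 7*x - 5) + 196*x*exp(7*x - 5) - 195*x*exp(x^2 + 7*x - 5) - 112*exp(7*x - 5) + 140*exp(x^2 + 7*x - 5)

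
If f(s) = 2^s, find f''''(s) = 2^s*log(2)^4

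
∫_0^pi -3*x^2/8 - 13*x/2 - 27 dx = -(pi/2 + 4)^3 - (pi/2 + 4)^2 + pi + 80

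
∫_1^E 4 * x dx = -2 + 2*exp(2)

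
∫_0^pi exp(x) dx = -1 + exp(pi)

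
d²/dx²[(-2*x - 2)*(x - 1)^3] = -24*x^2 + 24*x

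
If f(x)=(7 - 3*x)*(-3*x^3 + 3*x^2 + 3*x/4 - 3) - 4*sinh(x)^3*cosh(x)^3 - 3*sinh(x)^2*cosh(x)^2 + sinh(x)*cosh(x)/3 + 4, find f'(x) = 36*x^3 - 90*x^2 + 75*x/2 - 3*(cosh(2*x) - 1)^3 - 9*(cosh(2*x) - 1)^2 - 3*sinh(4*x)/2 - 17*cosh(2*x)/3 + 81/4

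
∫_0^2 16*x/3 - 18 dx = -76/3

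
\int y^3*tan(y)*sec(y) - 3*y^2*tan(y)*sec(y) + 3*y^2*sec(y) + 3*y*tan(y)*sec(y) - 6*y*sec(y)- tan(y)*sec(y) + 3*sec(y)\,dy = (y - 1)^3*sec(y) + C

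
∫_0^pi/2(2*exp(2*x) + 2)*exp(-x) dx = -2*exp(-pi/2) + 2*exp(pi/2)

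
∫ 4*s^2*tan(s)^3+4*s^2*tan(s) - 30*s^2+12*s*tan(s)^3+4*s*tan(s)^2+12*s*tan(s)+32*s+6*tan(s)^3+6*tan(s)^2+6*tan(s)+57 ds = (5*s + 7)*(-2*s^2 + 6*s + 3) + (2*s^2 + 6*s + 3)*tan(s)^2 + C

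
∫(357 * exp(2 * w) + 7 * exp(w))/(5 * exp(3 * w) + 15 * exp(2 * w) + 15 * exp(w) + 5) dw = 7*(11*exp(2*w) - 29*exp(w) - 15)/(5*(exp(2*w) + 2*exp(w) + 1)) + C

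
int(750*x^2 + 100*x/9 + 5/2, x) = 250*x^3 + 50*x^2/9 + 5*x/2 + C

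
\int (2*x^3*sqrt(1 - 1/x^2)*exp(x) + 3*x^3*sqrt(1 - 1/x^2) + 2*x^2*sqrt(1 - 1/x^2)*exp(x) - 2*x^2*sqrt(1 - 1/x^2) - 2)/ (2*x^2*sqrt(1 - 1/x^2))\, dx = 3*x^2/4 + x*exp(x) - x + acsc(x) + C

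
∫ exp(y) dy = exp(y) + C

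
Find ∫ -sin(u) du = cos(u) + C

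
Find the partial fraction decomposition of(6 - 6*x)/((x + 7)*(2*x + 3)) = 30/(11*(2*x + 3)) - 48/(11*(x + 7))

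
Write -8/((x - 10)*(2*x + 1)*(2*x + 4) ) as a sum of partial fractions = 16/(63*(2*x + 1)) - 1/(9*(x + 2)) - 1/(63*(x - 10))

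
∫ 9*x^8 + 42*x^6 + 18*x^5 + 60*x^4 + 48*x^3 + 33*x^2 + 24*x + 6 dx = x^9 + 6*x^7 + 3*x^6 + 12*x^5 + 12*x^4 + 11*x^3 + 12*x^2 + 6*x + C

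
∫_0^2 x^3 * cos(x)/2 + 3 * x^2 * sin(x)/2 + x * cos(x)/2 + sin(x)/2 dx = 5*sin(2)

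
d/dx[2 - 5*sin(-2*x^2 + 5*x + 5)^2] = 5*(4*x - 5)*sin(2*(-2*x^2 + 5*x + 5))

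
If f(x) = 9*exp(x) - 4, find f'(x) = 9*exp(x)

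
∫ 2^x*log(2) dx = 2^x + C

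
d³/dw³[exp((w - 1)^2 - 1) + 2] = 8*w^3*exp(w^2 - 2*w) - 24*w^2*exp(w^2 - 2*w) + 36*w*exp(w^2 - 2*w) - 20*exp(w^2 - 2*w)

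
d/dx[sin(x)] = cos(x)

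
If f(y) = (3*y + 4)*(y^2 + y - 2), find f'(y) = 9*y^2 + 14*y - 2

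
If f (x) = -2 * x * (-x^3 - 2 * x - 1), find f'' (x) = 24*x^2 + 8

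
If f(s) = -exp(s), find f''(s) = -exp(s)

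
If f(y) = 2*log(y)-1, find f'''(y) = 4/y^3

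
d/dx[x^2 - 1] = 2*x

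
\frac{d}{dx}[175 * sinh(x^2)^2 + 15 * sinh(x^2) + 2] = 350*x*sinh(2*x^2) + 30*x*cosh(x^2)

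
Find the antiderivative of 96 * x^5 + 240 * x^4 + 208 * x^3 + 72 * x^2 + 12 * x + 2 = 16*x^6 + 48*x^5 + 52*x^4 + 24*x^3 + 6*x^2 + 2*x + C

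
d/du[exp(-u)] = -exp(-u)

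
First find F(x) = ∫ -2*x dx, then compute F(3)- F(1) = -8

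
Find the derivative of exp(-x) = -exp(-x)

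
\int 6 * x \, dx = 3*x^2 + C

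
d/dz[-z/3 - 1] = -1/3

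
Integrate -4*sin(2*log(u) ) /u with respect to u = 2*cos(2*log(u)) + C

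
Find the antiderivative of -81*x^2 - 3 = -27*x^3 - 3*x + C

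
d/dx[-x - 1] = -1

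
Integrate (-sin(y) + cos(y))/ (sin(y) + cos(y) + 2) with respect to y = log(sin(y) + cos(y) + 2) + C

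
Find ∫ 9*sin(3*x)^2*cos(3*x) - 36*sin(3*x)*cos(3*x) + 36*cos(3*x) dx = (sin(3*x) - 2)^3 + C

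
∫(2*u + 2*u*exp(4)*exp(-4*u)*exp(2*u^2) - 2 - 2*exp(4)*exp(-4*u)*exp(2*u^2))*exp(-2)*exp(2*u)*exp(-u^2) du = 2*sinh((u - 1)^2 + 1) + C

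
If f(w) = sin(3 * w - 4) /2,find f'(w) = 3*cos(3*w - 4)/2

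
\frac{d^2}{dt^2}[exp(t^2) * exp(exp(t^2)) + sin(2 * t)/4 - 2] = 4*t^2*exp(t^2 + exp(t^2)) + 12*t^2*exp(2*t^2 + exp(t^2)) + 4*t^2*exp(3*t^2 + exp(t^2)) + 2*exp(t^2 + exp(t^2)) + 2*exp(2*t^2 + exp(t^2)) - sin(2*t)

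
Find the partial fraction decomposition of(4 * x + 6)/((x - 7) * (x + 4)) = 10/(11*(x + 4)) + 34/(11*(x - 7))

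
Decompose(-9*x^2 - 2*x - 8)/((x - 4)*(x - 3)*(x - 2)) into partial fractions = -24/(x - 2) + 95/(x - 3) - 80/(x - 4)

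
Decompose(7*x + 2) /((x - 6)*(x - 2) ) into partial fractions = -4/(x - 2) + 11/(x - 6)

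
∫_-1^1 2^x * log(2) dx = 3/2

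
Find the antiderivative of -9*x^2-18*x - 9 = -3*x^3 - 9*x^2 - 9*x + C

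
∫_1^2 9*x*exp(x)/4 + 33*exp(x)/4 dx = -33*E/4 + 21*exp(2)/2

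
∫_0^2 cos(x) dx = sin(2)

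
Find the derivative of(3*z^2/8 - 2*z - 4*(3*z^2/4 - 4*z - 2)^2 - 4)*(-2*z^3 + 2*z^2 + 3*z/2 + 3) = 63*z^6/2 - 315*z^5 + 5915*z^4/8 + 232*z^3 - 4677*z^2/16 - 2351*z/4 - 228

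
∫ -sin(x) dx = cos(x) + C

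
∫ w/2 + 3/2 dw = w^2/4 + 3*w/2 + C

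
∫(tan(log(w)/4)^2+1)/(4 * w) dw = tan(log(w)/4) + C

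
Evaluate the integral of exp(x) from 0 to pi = -1 + exp(pi)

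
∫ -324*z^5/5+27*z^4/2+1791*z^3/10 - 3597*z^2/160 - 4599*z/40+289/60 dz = -54*z^6/5 + 27*z^5/10 + 1791*z^4/40 - 1199*z^3/160 - 4599*z^2/80 + 289*z/60 + C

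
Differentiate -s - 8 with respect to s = -1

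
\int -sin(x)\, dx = cos(x) + C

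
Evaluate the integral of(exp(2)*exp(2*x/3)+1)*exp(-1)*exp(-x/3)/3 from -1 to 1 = -exp(2/3) - exp(-4/3) + exp(-2/3) + exp(4/3)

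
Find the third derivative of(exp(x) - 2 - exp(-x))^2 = (8*exp(4*x) - 4*exp(3*x) - 4*exp(x) - 8)*exp(-2*x)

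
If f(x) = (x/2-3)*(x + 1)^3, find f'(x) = 2*x^3 - 9*x^2/2 - 15*x - 17/2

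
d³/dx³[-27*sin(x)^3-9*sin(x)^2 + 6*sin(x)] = 3*(24*sin(x) - 243*cos(x)^2 + 187)*cos(x)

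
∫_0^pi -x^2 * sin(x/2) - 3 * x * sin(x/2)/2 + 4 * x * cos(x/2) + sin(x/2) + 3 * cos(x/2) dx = 2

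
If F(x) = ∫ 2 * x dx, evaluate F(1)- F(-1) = 0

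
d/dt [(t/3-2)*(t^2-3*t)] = t^2 - 6*t + 6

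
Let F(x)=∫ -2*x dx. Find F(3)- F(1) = -8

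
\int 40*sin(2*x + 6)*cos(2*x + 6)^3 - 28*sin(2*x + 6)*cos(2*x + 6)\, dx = (7 - 5*cos(2*x + 6)^2)*cos(2*x + 6)^2 + C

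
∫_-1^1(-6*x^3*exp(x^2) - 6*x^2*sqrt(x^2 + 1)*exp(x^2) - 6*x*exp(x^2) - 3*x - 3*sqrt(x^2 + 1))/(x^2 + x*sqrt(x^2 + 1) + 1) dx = -3*log(1 + sqrt(2)) + 3*log(-1 + sqrt(2))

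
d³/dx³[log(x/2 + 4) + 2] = 2/(x^3 + 24*x^2 + 192*x + 512)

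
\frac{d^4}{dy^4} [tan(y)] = 24*tan(y)^5 + 40*tan(y)^3 + 16*tan(y)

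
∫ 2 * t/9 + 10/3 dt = t^2/9 + 10*t/3 + C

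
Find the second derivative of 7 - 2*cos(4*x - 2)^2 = 64*cos(8*x - 4)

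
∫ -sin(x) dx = cos(x) + C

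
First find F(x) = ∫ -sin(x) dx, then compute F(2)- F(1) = -cos(1) + cos(2)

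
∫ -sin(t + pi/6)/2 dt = cos(t + pi/6)/2 + C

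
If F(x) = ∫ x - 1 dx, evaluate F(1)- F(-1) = -2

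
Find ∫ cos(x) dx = sin(x) + C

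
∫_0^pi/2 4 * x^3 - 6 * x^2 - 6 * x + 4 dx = -4 + (-2 + pi/2)^2*(1 + pi/2)^2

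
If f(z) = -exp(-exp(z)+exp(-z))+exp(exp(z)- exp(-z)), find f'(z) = (exp(2*z) + exp(2*exp(z) - 2*exp(-z)) + exp(2*z + 2*exp(z) - 2*exp(-z)) + 1)*exp(-z - exp(z) + exp(-z))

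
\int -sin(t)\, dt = cos(t) + C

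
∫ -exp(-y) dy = exp(-y) + C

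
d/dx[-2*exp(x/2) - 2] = -exp(x/2)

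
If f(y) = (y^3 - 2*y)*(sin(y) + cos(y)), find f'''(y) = sqrt(2)*(-y^3*cos(y + pi/4) - 9*y^2*sin(y + pi/4) + 20*y*cos(y + pi/4) + 12*sin(y + pi/4))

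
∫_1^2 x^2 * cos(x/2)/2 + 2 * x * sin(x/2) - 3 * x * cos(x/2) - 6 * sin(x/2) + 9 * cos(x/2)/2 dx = -4*sin(1/2) + sin(1)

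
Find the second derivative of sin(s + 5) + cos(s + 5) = -sin(s + 5) - cos(s + 5)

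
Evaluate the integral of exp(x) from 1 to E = -E + exp(E)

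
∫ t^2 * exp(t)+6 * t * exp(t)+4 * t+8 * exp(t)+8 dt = (t + 2)^2*(exp(t) + 2) + C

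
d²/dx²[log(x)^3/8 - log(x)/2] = (-3*log(x)^2 + 6*log(x) + 4)/(8*x^2)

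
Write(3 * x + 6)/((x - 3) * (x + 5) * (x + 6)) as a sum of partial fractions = -4/(3*(x + 6)) + 9/(8*(x + 5)) + 5/(24*(x - 3))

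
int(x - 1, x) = x^2/2 - x + C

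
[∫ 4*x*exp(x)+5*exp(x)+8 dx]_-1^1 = 3*exp(-1) + 5*E + 16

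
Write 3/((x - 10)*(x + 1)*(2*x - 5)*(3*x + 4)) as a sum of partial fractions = -81/(782*(3*x + 4)) - 8/(805*(2*x - 5)) + 3/(77*(x + 1)) + 1/(1870*(x - 10))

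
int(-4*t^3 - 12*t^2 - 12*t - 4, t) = -t^4 - 4*t^3 - 6*t^2 - 4*t + C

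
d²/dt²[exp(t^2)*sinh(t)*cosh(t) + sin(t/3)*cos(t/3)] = 2*t^2*exp(t^2)*sinh(2*t) + 4*t*exp(t^2)*cosh(2*t) + 3*exp(t^2)*sinh(2*t) - 2*sin(2*t/3)/9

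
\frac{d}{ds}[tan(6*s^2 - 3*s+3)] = 12*s*tan(6*s^2 - 3*s + 3)^2 + 12*s - 3*tan(6*s^2 - 3*s + 3)^2 - 3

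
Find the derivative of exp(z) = exp(z)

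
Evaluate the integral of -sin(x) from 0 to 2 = -1 + cos(2)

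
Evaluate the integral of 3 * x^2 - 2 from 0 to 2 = 4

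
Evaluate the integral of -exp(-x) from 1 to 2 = -exp(-1) + exp(-2)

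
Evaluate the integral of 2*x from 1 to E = -1 + exp(2)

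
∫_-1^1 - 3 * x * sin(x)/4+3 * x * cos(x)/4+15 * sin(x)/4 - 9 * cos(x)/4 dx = -6*sin(1) + 3*cos(1)/2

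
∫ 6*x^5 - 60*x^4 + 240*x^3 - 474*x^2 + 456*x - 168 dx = x^6 - 12*x^5 + 60*x^4 - 158*x^3 + 228*x^2 - 168*x + C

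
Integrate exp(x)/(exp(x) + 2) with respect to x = log(exp(x) + 2) + C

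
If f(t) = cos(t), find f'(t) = -sin(t)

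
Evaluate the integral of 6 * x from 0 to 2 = 12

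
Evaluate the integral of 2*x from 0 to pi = pi^2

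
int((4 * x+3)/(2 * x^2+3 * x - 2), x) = log(2*x^2 + 3*x - 2) + C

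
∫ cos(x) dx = sin(x) + C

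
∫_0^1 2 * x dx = 1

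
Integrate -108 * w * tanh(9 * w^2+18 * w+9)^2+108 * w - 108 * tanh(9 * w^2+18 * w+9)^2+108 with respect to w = 6*tanh(9*(w + 1)^2) + C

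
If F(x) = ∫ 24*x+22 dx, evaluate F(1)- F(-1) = 44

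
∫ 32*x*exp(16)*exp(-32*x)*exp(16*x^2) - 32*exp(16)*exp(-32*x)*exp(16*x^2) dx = exp(16*x^2 - 32*x + 16) + C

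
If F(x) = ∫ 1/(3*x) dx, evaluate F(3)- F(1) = log(3)/3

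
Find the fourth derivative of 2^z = 2^z*log(2)^4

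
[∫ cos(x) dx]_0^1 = sin(1)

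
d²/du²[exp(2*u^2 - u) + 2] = 16*u^2*exp(2*u^2 - u) - 8*u*exp(2*u^2 - u) + 5*exp(2*u^2 - u)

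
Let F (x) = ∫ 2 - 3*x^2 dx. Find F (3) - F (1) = -22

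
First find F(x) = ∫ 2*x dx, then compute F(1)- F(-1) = 0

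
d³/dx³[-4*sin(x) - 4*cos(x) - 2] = -4*sin(x) + 4*cos(x)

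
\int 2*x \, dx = x^2 + C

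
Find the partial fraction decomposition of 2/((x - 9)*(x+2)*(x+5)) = 1/(21*(x + 5)) - 2/(33*(x + 2)) + 1/(77*(x - 9))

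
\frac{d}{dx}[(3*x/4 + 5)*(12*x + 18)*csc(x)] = 3*(-3*x^2*cos(x)/sin(x) + 6*x - 49*x*cos(x)/(2*sin(x)) + 49/2 - 30*cos(x)/sin(x))/sin(x)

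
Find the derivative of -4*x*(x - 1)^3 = -16*x^3 + 36*x^2 - 24*x + 4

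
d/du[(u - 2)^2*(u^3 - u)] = 5*u^4 - 16*u^3 + 9*u^2 + 8*u - 4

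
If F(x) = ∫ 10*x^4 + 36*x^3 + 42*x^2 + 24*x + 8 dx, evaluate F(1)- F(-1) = 48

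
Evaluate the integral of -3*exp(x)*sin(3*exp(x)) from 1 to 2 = cos(3*exp(2)) - cos(3*E)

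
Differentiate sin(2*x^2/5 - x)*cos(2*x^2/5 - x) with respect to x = (4*x/5 - 1)*cos(2*x*(2*x/5 - 1))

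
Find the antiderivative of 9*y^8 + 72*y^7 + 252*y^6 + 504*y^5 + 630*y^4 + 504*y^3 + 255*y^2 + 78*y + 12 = y^9 + 9*y^8 + 36*y^7 + 84*y^6 + 126*y^5 + 126*y^4 + 85*y^3 + 39*y^2 + 12*y + C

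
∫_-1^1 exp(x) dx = E - exp(-1)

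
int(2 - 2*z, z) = -z^2 + 2*z + C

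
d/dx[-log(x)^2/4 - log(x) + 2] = (-log(x) - 2)/(2*x)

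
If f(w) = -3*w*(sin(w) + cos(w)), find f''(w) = 3*sqrt(2)*(w*sin(w + pi/4) - 2*cos(w + pi/4))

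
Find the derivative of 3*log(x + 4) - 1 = 3/(x + 4)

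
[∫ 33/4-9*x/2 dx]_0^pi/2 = -3 + (-3 + 3*pi/8)*(-3*pi/2 - 1)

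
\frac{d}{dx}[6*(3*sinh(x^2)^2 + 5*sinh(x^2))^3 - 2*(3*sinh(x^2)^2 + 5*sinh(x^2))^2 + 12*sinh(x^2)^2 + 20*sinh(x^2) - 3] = 4*x*(486*sinh(x^2)^5 + 2025*sinh(x^2)^4 + 2664*sinh(x^2)^3 + 1035*sinh(x^2)^2 - 38*sinh(x^2) + 10)*cosh(x^2)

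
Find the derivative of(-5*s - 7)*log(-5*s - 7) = -5*log(-5*s - 7) - 5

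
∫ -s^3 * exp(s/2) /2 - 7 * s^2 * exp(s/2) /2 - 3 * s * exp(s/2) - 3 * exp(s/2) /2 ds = (-s^3 - s^2 - 2*s + 1)*exp(s/2) + C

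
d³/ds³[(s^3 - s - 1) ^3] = 504*s^6 - 630*s^4 - 360*s^3 + 180*s^2 + 144*s + 12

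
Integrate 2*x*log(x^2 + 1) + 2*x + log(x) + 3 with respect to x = x*log(x) + 2*x + (x^2 + 1)*log(x^2 + 1) + C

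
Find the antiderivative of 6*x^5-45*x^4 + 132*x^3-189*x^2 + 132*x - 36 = x^6 - 9*x^5 + 33*x^4 - 63*x^3 + 66*x^2 - 36*x + C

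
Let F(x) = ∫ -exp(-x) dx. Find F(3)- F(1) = -exp(-1) + exp(-3)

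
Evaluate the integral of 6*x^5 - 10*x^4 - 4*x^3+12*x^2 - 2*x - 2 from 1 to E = (-exp(3) - 1 + E + exp(2))^2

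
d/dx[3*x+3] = 3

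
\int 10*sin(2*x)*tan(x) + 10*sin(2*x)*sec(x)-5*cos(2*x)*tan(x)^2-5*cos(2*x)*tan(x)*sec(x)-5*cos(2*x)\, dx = -5*(tan(x) + sec(x))*cos(2*x) + C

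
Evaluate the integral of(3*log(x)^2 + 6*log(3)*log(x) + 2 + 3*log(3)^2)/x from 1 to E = -log(3)^3 + 2 + (1 + log(3))^3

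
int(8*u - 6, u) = 4*u^2 - 6*u + C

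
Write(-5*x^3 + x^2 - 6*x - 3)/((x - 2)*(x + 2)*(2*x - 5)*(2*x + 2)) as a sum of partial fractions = -719/(126*(2*x - 5)) - 53/(72*(x + 2)) + 3/(14*(x + 1)) + 17/(8*(x - 2))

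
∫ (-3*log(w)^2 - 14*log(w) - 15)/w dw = -(log(w) + 2)^3 - (log(w) + 2)^2 + log(w) + C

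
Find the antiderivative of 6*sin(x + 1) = -6*cos(x + 1) + C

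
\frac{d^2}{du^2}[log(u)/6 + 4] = -1/(6*u^2)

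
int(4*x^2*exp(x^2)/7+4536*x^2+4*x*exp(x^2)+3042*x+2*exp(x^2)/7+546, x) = 1512*x^3 + 1521*x^2 + 2*x*exp(x^2)/7 + 546*x + 2*exp(x^2) + C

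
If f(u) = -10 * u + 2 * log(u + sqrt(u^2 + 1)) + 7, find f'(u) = (-10*u^2 - 10*u*sqrt(u^2 + 1) + 2*u + 2*sqrt(u^2 + 1) - 10)/(u^2 + u*sqrt(u^2 + 1) + 1)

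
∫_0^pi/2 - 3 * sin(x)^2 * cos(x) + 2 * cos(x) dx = 1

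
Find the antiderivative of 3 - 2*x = -x^2 + 3*x + C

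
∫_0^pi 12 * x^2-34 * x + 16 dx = 3 + (-1 + 4*pi)*(-1 + (-2 + pi)^2)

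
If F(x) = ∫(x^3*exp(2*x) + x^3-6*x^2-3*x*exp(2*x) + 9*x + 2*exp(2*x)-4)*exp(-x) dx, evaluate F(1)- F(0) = 0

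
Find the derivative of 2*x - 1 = 2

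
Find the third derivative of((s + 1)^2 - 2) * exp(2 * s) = 8*s^2*exp(2*s) + 40*s*exp(2*s) + 28*exp(2*s)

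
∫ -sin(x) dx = cos(x) + C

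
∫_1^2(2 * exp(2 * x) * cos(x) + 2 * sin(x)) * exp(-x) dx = -(E - exp(-1))*(cos(1) + sin(1)) + (-exp(-2) + exp(2))*(cos(2) + sin(2))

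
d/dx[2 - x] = -1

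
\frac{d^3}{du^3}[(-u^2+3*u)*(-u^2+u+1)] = 24*u - 24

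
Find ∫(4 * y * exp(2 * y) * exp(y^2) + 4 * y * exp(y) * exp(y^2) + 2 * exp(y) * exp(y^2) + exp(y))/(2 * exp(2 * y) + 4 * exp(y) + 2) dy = (7*exp(y)/2 + exp(y*(y + 1)) + 3)/(exp(y) + 1) + C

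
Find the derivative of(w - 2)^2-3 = 2*w - 4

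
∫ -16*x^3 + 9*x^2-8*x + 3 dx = -4*x^4 + 3*x^3 - 4*x^2 + 3*x + C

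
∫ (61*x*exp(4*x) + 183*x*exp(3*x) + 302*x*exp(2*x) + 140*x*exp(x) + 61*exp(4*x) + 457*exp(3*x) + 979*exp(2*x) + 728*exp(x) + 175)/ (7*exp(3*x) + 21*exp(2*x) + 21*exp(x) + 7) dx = (x*exp(x) + 5*x + 3)*(35*(exp(x) + 1)^2 + 21*(exp(x) + 1)*exp(x) + 5*exp(2*x))/(7*(exp(x) + 1)^2) + C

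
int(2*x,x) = x^2 + C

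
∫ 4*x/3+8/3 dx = 2*x^2/3 + 8*x/3 + C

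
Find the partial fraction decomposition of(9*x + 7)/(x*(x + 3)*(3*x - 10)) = 333/(190*(3*x - 10)) - 20/(57*(x + 3)) - 7/(30*x)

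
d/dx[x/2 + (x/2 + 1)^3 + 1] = 3*x^2/8 + 3*x/2 + 2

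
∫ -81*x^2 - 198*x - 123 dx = -27*x^3 - 99*x^2 - 123*x + C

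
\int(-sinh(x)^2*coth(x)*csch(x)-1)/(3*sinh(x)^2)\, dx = 1/(3*tanh(x)) + 1/(3*sinh(x)) + C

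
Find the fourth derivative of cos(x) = cos(x)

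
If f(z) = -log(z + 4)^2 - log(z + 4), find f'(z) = (-2*log(z + 4) - 1)/(z + 4)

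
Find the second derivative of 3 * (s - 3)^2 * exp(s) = 3*s^2*exp(s) - 6*s*exp(s) - 3*exp(s)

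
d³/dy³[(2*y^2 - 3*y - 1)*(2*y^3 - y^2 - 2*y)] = 240*y^2 - 192*y - 18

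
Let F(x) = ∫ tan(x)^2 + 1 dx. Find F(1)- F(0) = tan(1)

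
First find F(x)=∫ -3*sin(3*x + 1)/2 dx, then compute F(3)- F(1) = cos(10)/2 - cos(4)/2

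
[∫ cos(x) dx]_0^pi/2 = 1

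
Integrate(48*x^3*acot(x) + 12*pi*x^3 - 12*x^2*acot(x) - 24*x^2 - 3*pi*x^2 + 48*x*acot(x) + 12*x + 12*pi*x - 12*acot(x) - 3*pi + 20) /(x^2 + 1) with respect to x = -(4*acot(x) + pi)*(-6*x^2 + 3*x + 5) + C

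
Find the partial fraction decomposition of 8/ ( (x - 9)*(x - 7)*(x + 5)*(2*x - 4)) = -1/(294*(x + 5)) + 4/(245*(x - 2)) - 1/(30*(x - 7)) + 1/(49*(x - 9))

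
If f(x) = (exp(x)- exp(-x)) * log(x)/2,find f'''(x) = (x^3*exp(2*x)*log(x) + x^3*log(x) + 3*x^2*exp(2*x) - 3*x^2 - 3*x*exp(2*x) - 3*x + 2*exp(2*x) - 2)*exp(-x)/(2*x^3)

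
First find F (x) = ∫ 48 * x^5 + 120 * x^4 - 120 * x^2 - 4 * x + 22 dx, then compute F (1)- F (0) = 12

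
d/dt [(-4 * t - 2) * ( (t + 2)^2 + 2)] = -12*t^2 - 36*t - 32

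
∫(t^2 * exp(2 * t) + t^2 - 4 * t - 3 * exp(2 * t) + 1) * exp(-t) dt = 2*((t - 1)^2 - 2)*sinh(t) + C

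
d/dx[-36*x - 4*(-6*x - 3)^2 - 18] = -288*x - 180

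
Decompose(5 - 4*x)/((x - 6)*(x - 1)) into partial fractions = -1/(5*(x - 1)) - 19/(5*(x - 6))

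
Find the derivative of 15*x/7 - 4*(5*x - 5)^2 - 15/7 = 1415/7 - 200*x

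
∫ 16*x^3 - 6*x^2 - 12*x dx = 4*x^4 - 2*x^3 - 6*x^2 + C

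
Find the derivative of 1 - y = -1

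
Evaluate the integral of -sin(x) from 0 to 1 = -1 + cos(1)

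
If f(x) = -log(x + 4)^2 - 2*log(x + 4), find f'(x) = (-2*log(x + 4) - 2)/(x + 4)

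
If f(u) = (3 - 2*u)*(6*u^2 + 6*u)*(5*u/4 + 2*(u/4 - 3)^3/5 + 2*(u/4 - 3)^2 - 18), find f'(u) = -9*u^5/20 + 99*u^4/16 - 951*u^3/20 + 801*u^2/2 - 477*u/5 - 972/5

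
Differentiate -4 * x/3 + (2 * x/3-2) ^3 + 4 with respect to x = 8*x^2/9 - 16*x/3 + 20/3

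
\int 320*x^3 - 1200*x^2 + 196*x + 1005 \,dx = 80*x^4 - 400*x^3 + 98*x^2 + 1005*x + C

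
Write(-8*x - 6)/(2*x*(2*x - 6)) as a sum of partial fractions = -5/(2*(x - 3)) + 1/(2*x)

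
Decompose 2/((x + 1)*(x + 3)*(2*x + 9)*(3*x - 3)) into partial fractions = -16/(693*(2*x + 9)) + 1/(36*(x + 3)) - 1/(42*(x + 1)) + 1/(132*(x - 1))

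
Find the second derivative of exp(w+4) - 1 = exp(w + 4)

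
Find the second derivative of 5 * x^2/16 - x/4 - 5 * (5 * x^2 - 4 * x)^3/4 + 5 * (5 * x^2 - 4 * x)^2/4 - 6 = -9375*x^4/2 + 7500*x^3 - 3225*x^2 + 180*x + 325/8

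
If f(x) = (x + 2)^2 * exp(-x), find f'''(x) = (-x^2 + 2*x + 2)*exp(-x)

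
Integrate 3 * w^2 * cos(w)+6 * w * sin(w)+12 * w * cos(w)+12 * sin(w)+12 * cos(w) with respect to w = 3*(w + 2)^2*sin(w) + C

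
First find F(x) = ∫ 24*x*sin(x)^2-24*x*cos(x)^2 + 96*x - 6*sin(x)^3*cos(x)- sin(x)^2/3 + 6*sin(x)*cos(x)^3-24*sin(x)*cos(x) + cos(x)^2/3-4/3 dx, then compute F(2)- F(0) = 3*sin(4)^2/4 - 143*sin(4)/6 + 568/3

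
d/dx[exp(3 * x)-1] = 3*exp(3*x)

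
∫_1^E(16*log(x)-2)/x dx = 6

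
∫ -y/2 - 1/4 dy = -y^2/4 - y/4 + C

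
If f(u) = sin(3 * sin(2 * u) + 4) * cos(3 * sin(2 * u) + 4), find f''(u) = 12*sin(2*u)*sin(3*sin(2*u) + 4)^2 - 12*sin(2*u)*cos(3*sin(2*u) + 4)^2 - 144*sin(3*sin(2*u) + 4)*cos(2*u)^2*cos(3*sin(2*u) + 4)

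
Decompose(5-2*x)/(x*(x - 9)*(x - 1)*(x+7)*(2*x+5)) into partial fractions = -32/(1449*(2*x + 5)) + 19/(8064*(x + 7)) - 3/(448*(x - 1)) - 13/(26496*(x - 9)) + 1/(63*x)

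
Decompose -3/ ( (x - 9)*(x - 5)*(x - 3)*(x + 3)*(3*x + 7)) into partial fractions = 243/(23936*(3*x + 7)) - 1/(384*(x + 3)) - 1/(384*(x - 3)) + 3/(1408*(x - 5)) - 1/(3264*(x - 9))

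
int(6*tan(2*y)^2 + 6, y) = 3*tan(2*y) + C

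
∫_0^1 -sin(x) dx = -1 + cos(1)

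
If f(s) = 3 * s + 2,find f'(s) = 3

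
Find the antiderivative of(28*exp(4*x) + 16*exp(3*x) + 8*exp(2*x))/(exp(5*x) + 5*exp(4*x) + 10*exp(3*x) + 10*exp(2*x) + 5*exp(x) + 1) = (9*exp(2*x)/16 + exp(x)/2 + 1/4)/cosh(x/2)^4 + C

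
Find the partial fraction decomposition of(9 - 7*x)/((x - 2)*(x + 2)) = -23/(4*(x + 2)) - 5/(4*(x - 2))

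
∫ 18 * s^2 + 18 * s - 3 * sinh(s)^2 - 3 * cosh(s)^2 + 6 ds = 6*s^3 + 9*s^2 + 6*s - 3*sinh(2*s)/2 + C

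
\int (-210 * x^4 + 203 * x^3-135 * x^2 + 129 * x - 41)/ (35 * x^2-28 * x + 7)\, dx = -2*x^3 + x^2/2 - 13*x/7 + log((5*x - 2)^2 + 1) + C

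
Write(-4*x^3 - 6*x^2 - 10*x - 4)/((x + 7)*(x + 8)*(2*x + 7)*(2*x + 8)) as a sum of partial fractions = 172/(21*(2*x + 7)) - 145/(6*(x + 8)) + 572/(21*(x + 7)) - 49/(6*(x + 4))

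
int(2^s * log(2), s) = 2^s + C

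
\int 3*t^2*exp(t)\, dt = 3*((t - 1)^2 + 1)*exp(t) + C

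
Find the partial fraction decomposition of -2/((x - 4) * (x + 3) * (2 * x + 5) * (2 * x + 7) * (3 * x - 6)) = -8/(495*(2*x + 7)) - 8/(351*(2*x + 5)) + 2/(105*(x + 3)) + 1/(1485*(x - 2)) - 1/(4095*(x - 4))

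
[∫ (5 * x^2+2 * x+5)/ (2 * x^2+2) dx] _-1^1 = 5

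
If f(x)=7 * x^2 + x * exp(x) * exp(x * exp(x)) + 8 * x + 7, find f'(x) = x^2*exp(x*exp(x) + 2*x) + x*exp(x*exp(x) + x) + x*exp(x*exp(x) + 2*x) + 14*x + exp(x*exp(x) + x) + 8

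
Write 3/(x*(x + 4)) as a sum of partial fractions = -3/(4*(x + 4)) + 3/(4*x)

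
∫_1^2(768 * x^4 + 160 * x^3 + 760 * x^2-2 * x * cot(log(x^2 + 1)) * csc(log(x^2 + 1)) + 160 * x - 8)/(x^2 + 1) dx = -csc(log(2)) + csc(log(5)) + 2024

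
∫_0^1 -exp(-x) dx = -1 + exp(-1)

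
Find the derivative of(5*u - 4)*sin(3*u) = 15*u*cos(3*u) + 5*sin(3*u) - 12*cos(3*u)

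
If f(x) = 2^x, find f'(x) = 2^x*log(2)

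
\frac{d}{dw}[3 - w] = -1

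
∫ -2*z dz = -z^2 + C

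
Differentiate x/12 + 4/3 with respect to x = 1/12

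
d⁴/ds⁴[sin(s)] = sin(s)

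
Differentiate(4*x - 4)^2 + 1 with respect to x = 32*x - 32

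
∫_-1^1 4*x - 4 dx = -8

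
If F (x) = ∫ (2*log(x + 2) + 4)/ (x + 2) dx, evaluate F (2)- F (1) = -(log(3) + 2)^2 + (log(4) + 2)^2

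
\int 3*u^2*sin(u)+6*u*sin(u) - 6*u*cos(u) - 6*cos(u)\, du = -3*u*(u + 2)*cos(u) + C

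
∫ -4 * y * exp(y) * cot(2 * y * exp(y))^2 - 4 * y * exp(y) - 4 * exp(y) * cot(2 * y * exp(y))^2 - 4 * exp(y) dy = 2*cot(2*y*exp(y)) + C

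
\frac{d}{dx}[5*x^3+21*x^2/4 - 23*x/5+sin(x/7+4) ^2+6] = 15*x^2 + 21*x/2 + sin(2*x/7 + 8)/7 - 23/5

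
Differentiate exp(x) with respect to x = exp(x)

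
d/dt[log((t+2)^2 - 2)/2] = (t + 2)/(t^2 + 4*t + 2)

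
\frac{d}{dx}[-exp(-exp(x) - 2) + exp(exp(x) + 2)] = (exp(x) + exp(x + 2*exp(x) + 4))*exp(-exp(x) - 2)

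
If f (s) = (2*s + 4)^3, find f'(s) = 24*s^2 + 96*s + 96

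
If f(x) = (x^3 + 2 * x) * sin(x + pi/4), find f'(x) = x^3*cos(x + pi/4) + 3*x^2*sin(x + pi/4) + 2*x*cos(x + pi/4) + 2*sin(x + pi/4)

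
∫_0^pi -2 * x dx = -pi^2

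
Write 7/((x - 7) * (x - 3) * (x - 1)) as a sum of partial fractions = 7/(12*(x - 1)) - 7/(8*(x - 3)) + 7/(24*(x - 7))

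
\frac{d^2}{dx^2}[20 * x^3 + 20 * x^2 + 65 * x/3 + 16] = 120*x + 40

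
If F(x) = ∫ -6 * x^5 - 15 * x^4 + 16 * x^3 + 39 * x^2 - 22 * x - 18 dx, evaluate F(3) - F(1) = -920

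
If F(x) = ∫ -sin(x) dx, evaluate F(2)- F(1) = -cos(1) + cos(2)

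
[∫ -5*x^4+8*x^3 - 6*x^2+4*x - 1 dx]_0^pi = (pi + pi^3)*(-pi^2 - 1 + 2*pi)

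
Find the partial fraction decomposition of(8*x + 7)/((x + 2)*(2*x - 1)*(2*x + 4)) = 22/(25*(2*x - 1)) - 11/(25*(x + 2)) + 9/(10*(x + 2)^2)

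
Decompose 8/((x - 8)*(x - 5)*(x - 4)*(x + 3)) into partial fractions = -1/(77*(x + 3)) + 2/(7*(x - 4)) - 1/(3*(x - 5)) + 2/(33*(x - 8))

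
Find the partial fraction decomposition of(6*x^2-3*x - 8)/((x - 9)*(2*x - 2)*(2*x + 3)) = 4/(21*(2*x + 3)) + 1/(16*(x - 1)) + 451/(336*(x - 9))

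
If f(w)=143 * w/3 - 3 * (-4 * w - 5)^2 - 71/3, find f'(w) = -96*w - 217/3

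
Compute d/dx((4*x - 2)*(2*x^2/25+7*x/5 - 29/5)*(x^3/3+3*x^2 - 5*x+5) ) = 16*x^5/25 + 208*x^4/15 + 1816*x^3/75 - 1496*x^2/5 + 384*x - 188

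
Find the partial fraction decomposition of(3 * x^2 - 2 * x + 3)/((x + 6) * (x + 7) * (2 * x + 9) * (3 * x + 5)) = 99/(884*(3*x + 5)) - 194/(85*(2*x + 9)) - 41/(20*(x + 7)) + 41/(13*(x + 6))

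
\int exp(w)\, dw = exp(w) + C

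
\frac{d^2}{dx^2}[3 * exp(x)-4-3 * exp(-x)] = (3*exp(2*x) - 3)*exp(-x)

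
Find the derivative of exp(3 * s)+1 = 3*exp(3*s)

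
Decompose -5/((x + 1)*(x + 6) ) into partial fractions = 1/(x + 6) - 1/(x + 1)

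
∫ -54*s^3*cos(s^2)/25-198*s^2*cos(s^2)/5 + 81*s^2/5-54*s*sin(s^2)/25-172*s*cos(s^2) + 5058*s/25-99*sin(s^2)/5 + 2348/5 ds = (-9*s/5 + 27*(s + 10)^2/25 - 22)*(5*s - sin(s^2) + 2) + C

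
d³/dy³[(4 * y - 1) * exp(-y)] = (13 - 4*y)*exp(-y)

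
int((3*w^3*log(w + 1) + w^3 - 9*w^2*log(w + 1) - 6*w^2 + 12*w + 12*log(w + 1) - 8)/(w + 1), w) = (w - 2)^3*log(w + 1) + C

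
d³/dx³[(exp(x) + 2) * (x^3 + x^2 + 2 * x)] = x^3*exp(x) + 10*x^2*exp(x) + 26*x*exp(x) + 18*exp(x) + 12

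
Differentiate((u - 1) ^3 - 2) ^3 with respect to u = 9*u^8 - 72*u^7 + 252*u^6 - 540*u^5 + 810*u^4 - 864*u^3 + 648*u^2 - 324*u + 81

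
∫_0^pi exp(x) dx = -1 + exp(pi)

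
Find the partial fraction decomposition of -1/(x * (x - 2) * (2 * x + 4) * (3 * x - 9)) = 1/(240*(x + 2)) + 1/(48*(x - 2)) - 1/(90*(x - 3)) - 1/(72*x)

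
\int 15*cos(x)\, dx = 15*sin(x) + C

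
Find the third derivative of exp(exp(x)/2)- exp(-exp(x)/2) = (exp(3*x) - 6*exp(2*x) + 4*exp(x) + 4*exp(x + exp(x)) + 6*exp(2*x + exp(x)) + exp(3*x + exp(x)))*exp(-exp(x)/2)/8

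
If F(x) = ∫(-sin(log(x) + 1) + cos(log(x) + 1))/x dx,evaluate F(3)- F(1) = sqrt(2)*(-sin(pi/4 + 1) + sin(pi/4 + 1 + log(3)))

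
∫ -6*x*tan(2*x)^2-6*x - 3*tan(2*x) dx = -3*x*tan(2*x) + C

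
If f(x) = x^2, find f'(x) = 2*x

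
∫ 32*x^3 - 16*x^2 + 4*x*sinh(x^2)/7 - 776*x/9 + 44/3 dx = 8*x^4 - 16*x^3/3 - 388*x^2/9 + 44*x/3 + 2*cosh(x^2)/7 + C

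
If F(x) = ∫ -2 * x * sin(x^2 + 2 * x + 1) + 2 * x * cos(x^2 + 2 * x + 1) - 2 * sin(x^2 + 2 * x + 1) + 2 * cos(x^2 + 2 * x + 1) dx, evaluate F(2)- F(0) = cos(9) - sin(1) - cos(1) + sin(9)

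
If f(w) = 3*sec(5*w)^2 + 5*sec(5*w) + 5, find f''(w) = 450*tan(5*w)^4 + 600*tan(5*w)^2 + 150 - 125/cos(5*w) + 250/cos(5*w)^3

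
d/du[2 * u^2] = 4*u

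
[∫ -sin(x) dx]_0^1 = -1 + cos(1)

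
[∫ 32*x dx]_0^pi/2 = 4*pi^2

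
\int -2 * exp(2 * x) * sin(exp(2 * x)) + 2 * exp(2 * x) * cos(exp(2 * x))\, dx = sqrt(2)*sin(exp(2*x) + pi/4) + C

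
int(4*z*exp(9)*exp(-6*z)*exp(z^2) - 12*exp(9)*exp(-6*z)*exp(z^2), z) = 2*exp((z - 3)^2) + C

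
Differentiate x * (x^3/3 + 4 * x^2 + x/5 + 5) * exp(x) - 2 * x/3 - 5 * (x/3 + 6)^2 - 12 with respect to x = x^4*exp(x)/3 + 16*x^3*exp(x)/3 + 61*x^2*exp(x)/5 + 27*x*exp(x)/5 - 10*x/9 + 5*exp(x) - 62/3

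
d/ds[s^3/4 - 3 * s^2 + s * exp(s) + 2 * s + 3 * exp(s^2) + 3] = 3*s^2/4 + s*exp(s) + 6*s*exp(s^2) - 6*s + exp(s) + 2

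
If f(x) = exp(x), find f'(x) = exp(x)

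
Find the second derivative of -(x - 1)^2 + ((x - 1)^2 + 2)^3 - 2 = 30*x^4 - 120*x^3 + 252*x^2 - 264*x + 124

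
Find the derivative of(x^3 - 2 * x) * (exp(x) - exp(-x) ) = (x^3*exp(2*x) + x^3 + 3*x^2*exp(2*x) - 3*x^2 - 2*x*exp(2*x) - 2*x - 2*exp(2*x) + 2)*exp(-x)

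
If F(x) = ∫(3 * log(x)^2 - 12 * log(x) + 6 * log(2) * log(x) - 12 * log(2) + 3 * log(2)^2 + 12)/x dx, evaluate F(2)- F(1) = (-2 + log(4))^3 - (-2 + log(2))^3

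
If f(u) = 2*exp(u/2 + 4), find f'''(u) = exp(u/2 + 4)/4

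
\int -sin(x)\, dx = cos(x) + C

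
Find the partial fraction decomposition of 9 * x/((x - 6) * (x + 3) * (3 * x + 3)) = -1/(2*(x + 3)) + 3/(14*(x + 1)) + 2/(7*(x - 6))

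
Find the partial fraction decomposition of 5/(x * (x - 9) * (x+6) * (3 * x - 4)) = -135/(2024*(3*x - 4)) - 1/(396*(x + 6)) + 1/(621*(x - 9)) + 5/(216*x)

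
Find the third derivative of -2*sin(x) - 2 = 2*cos(x)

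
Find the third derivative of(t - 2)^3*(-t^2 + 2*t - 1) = -60*t^2 + 192*t - 150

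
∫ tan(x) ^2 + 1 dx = tan(x) + C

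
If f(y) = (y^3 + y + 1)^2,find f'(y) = 6*y^5 + 8*y^3 + 6*y^2 + 2*y + 2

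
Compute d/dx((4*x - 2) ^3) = 192*x^2 - 192*x + 48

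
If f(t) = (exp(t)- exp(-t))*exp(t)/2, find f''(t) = 2*exp(2*t)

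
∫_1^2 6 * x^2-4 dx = 10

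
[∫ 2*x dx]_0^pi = pi^2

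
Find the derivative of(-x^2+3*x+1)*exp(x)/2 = -x^2*exp(x)/2 + x*exp(x)/2 + 2*exp(x)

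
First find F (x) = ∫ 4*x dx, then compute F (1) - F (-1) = 0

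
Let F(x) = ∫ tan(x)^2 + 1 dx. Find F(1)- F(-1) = 2*tan(1)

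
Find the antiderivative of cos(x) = sin(x) + C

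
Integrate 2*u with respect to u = u^2 + C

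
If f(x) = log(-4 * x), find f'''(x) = 2/x^3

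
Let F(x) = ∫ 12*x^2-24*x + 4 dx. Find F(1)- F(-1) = 16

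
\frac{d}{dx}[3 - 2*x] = -2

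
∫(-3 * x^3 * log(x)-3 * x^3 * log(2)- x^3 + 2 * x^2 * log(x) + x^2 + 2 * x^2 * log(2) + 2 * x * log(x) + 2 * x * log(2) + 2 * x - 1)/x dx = -(x^3 - x^2 - 2*x + 1)*log(2*x) + C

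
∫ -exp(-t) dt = exp(-t) + C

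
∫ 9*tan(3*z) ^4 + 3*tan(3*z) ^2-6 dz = (tan(3*z)^2 - 2)*tan(3*z) + C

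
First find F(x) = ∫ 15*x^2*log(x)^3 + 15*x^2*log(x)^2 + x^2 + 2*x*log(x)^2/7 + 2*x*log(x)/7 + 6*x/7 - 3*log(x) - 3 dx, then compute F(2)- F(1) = -6*log(2) + 4*log(2)^2/7 + 76/21 + 40*log(2)^3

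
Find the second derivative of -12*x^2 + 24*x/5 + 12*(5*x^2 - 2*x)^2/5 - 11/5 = 720*x^2 - 288*x - 24/5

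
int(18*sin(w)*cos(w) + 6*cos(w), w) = (3*sin(w) + 1)^2 + C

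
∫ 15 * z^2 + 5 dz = 5*z^3 + 5*z + C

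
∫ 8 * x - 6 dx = 4*x^2 - 6*x + C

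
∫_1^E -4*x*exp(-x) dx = -8*exp(-1) + (4 + 4*E)*exp(-E)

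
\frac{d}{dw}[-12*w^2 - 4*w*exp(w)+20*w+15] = -4*w*exp(w) - 24*w - 4*exp(w) + 20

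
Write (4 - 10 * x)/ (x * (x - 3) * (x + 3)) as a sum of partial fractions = 17/(9*(x + 3)) - 13/(9*(x - 3)) - 4/(9*x)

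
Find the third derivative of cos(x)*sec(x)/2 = 0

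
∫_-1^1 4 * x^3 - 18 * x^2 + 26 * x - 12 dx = -36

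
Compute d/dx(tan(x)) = cos(x)^(-2)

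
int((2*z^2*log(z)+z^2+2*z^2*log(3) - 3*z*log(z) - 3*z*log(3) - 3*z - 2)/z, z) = -(-z^2 + 3*z + 2)*log(3*z) + C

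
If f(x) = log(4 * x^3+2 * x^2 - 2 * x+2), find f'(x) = (6*x^2 + 2*x - 1)/(2*x^3 + x^2 - x + 1)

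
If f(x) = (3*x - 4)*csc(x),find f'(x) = -3*x*cot(x)*csc(x) + 4*cot(x)*csc(x) + 3*csc(x)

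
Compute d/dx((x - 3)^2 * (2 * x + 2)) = 6*x^2 - 20*x + 6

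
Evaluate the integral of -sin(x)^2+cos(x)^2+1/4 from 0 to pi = pi/4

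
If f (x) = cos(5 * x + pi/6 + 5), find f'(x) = -5*sin(5*x + pi/6 + 5)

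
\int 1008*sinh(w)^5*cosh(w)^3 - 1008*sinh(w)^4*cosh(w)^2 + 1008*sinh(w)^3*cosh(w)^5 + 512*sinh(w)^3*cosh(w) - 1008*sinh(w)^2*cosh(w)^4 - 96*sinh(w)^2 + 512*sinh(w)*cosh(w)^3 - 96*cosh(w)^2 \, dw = 252*sinh(w)^4*cosh(w)^4 - 336*sinh(w)^3*cosh(w)^3 - 48*sinh(2*w) + 32*cosh(4*w) + C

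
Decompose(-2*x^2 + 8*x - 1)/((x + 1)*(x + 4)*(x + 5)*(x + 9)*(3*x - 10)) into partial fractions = 279/(264550*(3*x - 10)) - 47/(1184*(x + 9)) + 91/(400*(x + 5)) - 13/(66*(x + 4)) + 11/(1248*(x + 1))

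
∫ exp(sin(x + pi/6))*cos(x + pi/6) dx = exp(sin(x + pi/6)) + C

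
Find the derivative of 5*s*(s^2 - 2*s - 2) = 15*s^2 - 20*s - 10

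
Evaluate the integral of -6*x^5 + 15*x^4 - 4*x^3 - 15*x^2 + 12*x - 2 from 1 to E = (-1 + E)^3*(-exp(3) + 2*E)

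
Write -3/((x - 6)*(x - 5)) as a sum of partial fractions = 3/(x - 5) - 3/(x - 6)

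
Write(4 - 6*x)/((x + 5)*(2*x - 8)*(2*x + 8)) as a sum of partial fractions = 17/(18*(x + 5)) - 7/(8*(x + 4)) - 5/(72*(x - 4))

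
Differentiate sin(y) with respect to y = cos(y)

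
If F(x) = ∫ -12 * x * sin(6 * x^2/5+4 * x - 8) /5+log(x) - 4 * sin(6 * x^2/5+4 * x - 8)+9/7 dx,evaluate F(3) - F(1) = cos(74/5) + 4/7 - cos(14/5) + 3*log(3)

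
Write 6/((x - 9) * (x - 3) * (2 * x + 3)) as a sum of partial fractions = 8/(63*(2*x + 3)) - 1/(9*(x - 3)) + 1/(21*(x - 9))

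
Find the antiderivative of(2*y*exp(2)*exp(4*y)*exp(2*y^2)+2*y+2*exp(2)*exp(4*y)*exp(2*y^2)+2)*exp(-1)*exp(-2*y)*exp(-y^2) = 2*sinh((y + 1)^2) + C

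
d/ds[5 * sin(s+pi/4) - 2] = 5*cos(s + pi/4)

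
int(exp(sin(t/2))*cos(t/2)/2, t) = exp(sin(t/2)) + C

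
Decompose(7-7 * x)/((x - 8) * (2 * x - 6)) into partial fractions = 7/(5*(x - 3)) - 49/(10*(x - 8))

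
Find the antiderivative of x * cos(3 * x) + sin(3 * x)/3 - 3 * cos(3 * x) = (x/3 - 1)*sin(3*x) + C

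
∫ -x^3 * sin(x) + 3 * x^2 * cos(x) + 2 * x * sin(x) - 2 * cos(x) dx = x*(x^2 - 2)*cos(x) + C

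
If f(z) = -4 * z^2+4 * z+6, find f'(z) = 4 - 8*z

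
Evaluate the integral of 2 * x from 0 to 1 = 1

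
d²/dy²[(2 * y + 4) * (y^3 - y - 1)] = 24*y^2 + 24*y - 4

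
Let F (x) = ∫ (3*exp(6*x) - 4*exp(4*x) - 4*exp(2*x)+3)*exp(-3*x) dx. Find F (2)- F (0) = -exp(2) + exp(-2) + (-exp(-2) + exp(2))^3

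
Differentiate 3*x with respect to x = 3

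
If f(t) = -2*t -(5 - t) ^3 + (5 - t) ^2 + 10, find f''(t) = 6*t - 28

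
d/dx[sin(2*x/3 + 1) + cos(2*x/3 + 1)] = -2*sin(2*x/3 + 1)/3 + 2*cos(2*x/3 + 1)/3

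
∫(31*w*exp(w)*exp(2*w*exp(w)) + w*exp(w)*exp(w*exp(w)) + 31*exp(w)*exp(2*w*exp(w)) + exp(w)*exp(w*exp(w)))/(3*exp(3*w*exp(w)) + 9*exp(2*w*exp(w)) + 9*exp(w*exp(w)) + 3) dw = (exp(2*w*exp(w)) - 29*exp(w*exp(w)) - 15)/(3*(exp(2*w*exp(w)) + 2*exp(w*exp(w)) + 1)) + C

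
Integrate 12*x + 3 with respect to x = 6*x^2 + 3*x + C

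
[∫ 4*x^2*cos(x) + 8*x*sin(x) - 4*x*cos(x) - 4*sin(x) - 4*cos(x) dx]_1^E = 4*sin(1) + (-4*E - 4 + 4*exp(2))*sin(E)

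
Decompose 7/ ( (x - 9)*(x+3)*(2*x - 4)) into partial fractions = 7/(120*(x + 3)) - 1/(10*(x - 2)) + 1/(24*(x - 9))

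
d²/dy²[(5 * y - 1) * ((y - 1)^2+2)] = 30*y - 22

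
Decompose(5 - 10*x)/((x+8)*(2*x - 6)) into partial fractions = -85/(22*(x + 8)) - 25/(22*(x - 3))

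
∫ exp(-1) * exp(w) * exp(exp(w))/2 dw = exp(exp(w) - 1)/2 + C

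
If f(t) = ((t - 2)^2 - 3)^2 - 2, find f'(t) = 4*t^3 - 24*t^2 + 36*t - 8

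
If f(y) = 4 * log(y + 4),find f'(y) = 4/(y + 4)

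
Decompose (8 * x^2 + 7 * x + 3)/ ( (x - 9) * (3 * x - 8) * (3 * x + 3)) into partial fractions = -707/(627*(3*x - 8)) + 2/(165*(x + 1)) + 119/(95*(x - 9))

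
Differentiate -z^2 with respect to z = -2*z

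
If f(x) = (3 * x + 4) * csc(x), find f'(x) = -3*x*cot(x)*csc(x) - 4*cot(x)*csc(x) + 3*csc(x)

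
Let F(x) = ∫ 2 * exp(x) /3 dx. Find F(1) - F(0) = -2/3 + 2*E/3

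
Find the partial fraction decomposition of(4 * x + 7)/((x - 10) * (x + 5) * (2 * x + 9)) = 44/(29*(2*x + 9)) - 13/(15*(x + 5)) + 47/(435*(x - 10))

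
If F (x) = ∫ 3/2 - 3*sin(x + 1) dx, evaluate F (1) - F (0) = -3*cos(1) + 3*cos(2) + 3/2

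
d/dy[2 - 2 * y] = -2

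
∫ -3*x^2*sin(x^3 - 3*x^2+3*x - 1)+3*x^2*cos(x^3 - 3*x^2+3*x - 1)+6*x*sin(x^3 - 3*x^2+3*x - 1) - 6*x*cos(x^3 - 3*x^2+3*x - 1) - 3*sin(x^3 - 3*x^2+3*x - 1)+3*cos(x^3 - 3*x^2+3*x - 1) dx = sin((x - 1)^3) + cos((x - 1)^3) + C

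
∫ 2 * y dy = y^2 + C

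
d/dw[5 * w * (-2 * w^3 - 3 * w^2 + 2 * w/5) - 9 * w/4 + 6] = -40*w^3 - 45*w^2 + 4*w - 9/4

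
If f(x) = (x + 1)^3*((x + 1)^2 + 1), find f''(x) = 20*x^3 + 60*x^2 + 66*x + 26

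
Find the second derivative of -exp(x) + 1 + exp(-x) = (1 - exp(2*x))*exp(-x)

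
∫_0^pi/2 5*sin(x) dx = 5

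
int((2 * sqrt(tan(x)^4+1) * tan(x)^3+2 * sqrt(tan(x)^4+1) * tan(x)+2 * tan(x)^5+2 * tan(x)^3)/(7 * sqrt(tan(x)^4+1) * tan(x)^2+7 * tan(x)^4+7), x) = log(sqrt(tan(x)^4 + 1) + tan(x)^2)/7 + C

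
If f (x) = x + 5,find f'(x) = 1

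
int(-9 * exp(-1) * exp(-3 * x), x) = 3*exp(-3*x - 1) + C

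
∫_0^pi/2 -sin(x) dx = -1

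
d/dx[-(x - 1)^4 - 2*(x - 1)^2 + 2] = -4*x^3 + 12*x^2 - 16*x + 8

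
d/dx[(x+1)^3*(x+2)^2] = 5*x^4 + 28*x^3 + 57*x^2 + 50*x + 16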